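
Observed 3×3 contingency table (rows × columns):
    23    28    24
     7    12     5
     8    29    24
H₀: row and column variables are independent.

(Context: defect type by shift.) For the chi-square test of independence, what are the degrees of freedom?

df = (r−1)(c−1) = (3−1)·(3−1) = 4

degrees of freedom = 4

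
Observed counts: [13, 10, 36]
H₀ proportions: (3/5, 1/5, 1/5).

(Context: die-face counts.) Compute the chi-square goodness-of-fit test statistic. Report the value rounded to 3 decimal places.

n = 59; E_i = n·p_i = [35.40, 11.80, 11.80]
χ² = (13−35.40)²/35.40 + (10−11.80)²/11.80 + (36−11.80)²/11.80 = 64.0791
df = 2

test statistic = 64.079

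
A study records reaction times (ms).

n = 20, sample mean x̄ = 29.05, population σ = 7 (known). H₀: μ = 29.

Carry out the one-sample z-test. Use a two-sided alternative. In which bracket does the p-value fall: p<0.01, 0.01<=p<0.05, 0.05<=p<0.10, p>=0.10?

SE = σ/√n = 7/√20 = 1.5652
z = (x̄−μ₀)/SE = (29.05−29)/1.5652 = 0.0319
p-value (two-sided) = 0.97452
→ bracket: p>=0.10

p-value bracket: p>=0.10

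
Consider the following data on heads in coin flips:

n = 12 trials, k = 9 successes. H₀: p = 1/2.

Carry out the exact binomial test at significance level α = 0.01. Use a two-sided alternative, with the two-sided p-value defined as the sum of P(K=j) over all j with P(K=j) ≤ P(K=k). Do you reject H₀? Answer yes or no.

reject H₀: no

Exact binomial: n=12, k=9, p₀=1/2=0.5000
P(X=j) = C(n,j)·p₀^j·(1−p₀)^(n−j); p = Σ P(X=j) over j with P(X=j) ≤ P(X=9)
p-value (two-sided) = 0.14600
At α=0.01: p ≥ α → fail to reject H₀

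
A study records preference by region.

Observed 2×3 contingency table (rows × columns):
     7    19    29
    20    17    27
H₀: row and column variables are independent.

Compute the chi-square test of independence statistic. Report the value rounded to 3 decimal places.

test statistic = 5.794

Row totals [55, 64], col totals [27, 36, 56], n=119
χ² = (7−12.48)²/12.48 + (19−16.64)²/16.64 + (29−25.88)²/25.88 + (20−14.52)²/14.52 + (17−19.36)²/19.36 + (27−30.12)²/30.12 = 5.7943
df = 2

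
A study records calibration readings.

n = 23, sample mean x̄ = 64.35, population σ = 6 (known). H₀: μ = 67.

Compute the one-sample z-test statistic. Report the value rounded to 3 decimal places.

SE = σ/√n = 6/√23 = 1.2511
z = (x̄−μ₀)/SE = (64.35−67)/1.2511 = -2.1182

test statistic = -2.118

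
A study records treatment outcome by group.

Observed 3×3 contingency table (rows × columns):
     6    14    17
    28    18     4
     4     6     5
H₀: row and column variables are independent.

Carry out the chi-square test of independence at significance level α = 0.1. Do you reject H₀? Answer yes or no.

Row totals [37, 50, 15], col totals [38, 38, 26], n=102
χ² = (6−13.78)²/13.78 + (14−13.78)²/13.78 + (17−9.43)²/9.43 + (28−18.63)²/18.63 + (18−18.63)²/18.63 + (4−12.75)²/12.75 + (4−5.59)²/5.59 + (6−5.59)²/5.59 + (5−3.82)²/3.82 = 22.0544
df = 4
p-value (upper-tail) = 0.00020
At α=0.1: p < α → reject H₀

reject H₀: yes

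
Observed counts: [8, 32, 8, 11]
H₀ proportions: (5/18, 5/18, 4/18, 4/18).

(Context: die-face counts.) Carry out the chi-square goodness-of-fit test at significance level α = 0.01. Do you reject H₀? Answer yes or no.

n = 59; E_i = n·p_i = [16.39, 16.39, 13.11, 13.11]
χ² = (8−16.39)²/16.39 + (32−16.39)²/16.39 + (8−13.11)²/13.11 + (11−13.11)²/13.11 = 21.4966
df = 3
p-value (upper-tail) = 0.00008
At α=0.01: p < α → reject H₀

reject H₀: yes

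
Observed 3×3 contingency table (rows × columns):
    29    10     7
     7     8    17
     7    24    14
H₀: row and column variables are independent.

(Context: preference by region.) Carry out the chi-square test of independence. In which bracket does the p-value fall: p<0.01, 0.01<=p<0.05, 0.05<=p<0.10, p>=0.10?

Row totals [46, 32, 45], col totals [43, 42, 38], n=123
χ² = (29−16.08)²/16.08 + (10−15.71)²/15.71 + (7−14.21)²/14.21 + (7−11.19)²/11.19 + (8−10.93)²/10.93 + (17−9.89)²/9.89 + (7−15.73)²/15.73 + (24−15.37)²/15.37 + (14−13.90)²/13.90 = 33.2798
df = 4
p-value (upper-tail) = 0.00000
→ bracket: p<0.01

p-value bracket: p<0.01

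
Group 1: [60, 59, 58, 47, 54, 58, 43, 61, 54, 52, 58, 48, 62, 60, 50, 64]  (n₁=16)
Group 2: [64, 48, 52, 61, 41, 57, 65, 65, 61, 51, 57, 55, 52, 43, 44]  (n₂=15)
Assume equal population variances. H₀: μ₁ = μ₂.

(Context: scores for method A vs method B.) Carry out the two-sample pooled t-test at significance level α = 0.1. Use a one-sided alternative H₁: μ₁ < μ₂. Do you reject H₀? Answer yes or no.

reject H₀: no

x̄₁=55.500, s₁=6.044, n₁=16
x̄₂=54.400, s₂=8.016, n₂=15
s_p² = [15·6.044² + 14·8.016²]/29 = 49.9172
SE = √(s_p²·(1/16+1/15)) = 2.5392
t = (55.500−54.400)/2.5392 = 0.4332
df = 29
p-value (one-sided, H₁ less) = 0.66596
At α=0.1: p ≥ α → fail to reject H₀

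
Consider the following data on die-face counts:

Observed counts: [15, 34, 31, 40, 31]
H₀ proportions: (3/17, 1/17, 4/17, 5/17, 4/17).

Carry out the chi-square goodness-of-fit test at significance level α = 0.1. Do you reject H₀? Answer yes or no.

reject H₀: yes

n = 151; E_i = n·p_i = [26.65, 8.88, 35.53, 44.41, 35.53]
χ² = (15−26.65)²/26.65 + (34−8.88)²/8.88 + (31−35.53)²/35.53 + (40−44.41)²/44.41 + (31−35.53)²/35.53 = 77.7119
df = 4
p-value (upper-tail) = 0.00000
At α=0.1: p < α → reject H₀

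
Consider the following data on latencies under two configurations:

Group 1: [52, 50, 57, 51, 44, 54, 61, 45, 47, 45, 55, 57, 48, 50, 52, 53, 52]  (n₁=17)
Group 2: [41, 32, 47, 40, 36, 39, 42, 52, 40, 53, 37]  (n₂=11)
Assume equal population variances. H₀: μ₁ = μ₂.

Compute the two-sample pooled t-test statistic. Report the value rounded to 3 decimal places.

x̄₁=51.353, s₁=4.676, n₁=17
x̄₂=41.727, s₂=6.513, n₂=11
s_p² = [16·4.676² + 10·6.513²]/26 = 29.7717
SE = √(s_p²·(1/17+1/11)) = 2.1113
t = (51.353−41.727)/2.1113 = 4.5590
df = 26

test statistic = 4.559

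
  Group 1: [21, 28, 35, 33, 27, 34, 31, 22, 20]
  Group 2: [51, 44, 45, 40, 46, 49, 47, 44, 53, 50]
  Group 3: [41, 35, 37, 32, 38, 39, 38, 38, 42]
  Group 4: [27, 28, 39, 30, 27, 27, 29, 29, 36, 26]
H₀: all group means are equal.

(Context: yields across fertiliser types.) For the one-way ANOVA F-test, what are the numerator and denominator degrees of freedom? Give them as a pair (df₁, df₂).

degrees of freedom = [3, 34]

k = 4 groups, N = 38 total
df = (k−1, N−k) = (4−1, 38−4) = (3, 34)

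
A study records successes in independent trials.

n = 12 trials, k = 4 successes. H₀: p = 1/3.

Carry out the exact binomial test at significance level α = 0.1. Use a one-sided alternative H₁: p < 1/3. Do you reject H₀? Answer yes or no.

reject H₀: no

Exact binomial: n=12, k=4, p₀=1/3=0.3333
P(X≤4) from Σ C(n,i)·p₀^i·(1−p₀)^(n−i)
p-value (one-sided, H₁ less) = 0.63152
At α=0.1: p ≥ α → fail to reject H₀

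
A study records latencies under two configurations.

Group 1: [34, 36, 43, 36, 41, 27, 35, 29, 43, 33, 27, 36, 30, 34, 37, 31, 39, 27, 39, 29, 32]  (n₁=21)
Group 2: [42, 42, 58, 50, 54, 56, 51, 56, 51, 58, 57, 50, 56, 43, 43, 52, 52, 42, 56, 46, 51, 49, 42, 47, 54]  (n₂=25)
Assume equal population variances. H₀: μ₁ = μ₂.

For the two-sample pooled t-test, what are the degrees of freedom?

df = n₁ + n₂ − 2 = 21 + 25 − 2 = 44

degrees of freedom = 44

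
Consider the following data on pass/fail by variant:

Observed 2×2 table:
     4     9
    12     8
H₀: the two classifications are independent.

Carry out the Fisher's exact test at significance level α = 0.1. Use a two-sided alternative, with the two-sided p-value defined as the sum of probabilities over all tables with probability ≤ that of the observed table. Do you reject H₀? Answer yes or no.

Margins: r₁=13, r₂=20, c₁=16, c₂=17, n=33
p_obs = C(13,4)·C(20,12)/C(33,16); sum pmf over tables with pmf ≤ p_obs
p-value (two-sided) = 0.15706
At α=0.1: p ≥ α → fail to reject H₀

reject H₀: no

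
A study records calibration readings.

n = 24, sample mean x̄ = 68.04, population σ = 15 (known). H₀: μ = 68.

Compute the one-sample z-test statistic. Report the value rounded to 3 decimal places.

SE = σ/√n = 15/√24 = 3.0619
z = (x̄−μ₀)/SE = (68.04−68)/3.0619 = 0.0131

test statistic = 0.013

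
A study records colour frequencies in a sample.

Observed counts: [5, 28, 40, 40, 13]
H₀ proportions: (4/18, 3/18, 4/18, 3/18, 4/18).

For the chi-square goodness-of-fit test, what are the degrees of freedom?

df = k − 1 = 5 − 1 = 4

degrees of freedom = 4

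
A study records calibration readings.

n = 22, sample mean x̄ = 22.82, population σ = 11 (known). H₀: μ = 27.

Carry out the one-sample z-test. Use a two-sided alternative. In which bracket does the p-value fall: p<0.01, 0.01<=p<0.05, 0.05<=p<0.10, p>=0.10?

SE = σ/√n = 11/√22 = 2.3452
z = (x̄−μ₀)/SE = (22.82−27)/2.3452 = -1.7824
p-value (two-sided) = 0.07469
→ bracket: 0.05<=p<0.10

p-value bracket: 0.05<=p<0.10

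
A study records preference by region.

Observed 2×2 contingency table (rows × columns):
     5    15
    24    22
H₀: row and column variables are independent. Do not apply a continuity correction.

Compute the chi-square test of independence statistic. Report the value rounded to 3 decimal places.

Row totals [20, 46], col totals [29, 37], n=66
χ² = (5−8.79)²/8.79 + (15−11.21)²/11.21 + (24−20.21)²/20.21 + (22−25.79)²/25.79 = 4.1787
df = 1

test statistic = 4.179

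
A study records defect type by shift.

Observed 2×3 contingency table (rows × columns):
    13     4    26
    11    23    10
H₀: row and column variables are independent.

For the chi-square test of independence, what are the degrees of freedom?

df = (r−1)(c−1) = (2−1)·(3−1) = 2

degrees of freedom = 2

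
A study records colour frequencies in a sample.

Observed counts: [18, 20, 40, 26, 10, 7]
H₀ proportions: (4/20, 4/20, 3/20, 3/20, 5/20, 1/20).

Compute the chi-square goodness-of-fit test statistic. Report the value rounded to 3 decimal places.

n = 121; E_i = n·p_i = [24.20, 24.20, 18.15, 18.15, 30.25, 6.05]
χ² = (18−24.20)²/24.20 + (20−24.20)²/24.20 + (40−18.15)²/18.15 + (26−18.15)²/18.15 + (10−30.25)²/30.25 + (7−6.05)²/6.05 = 45.7218
df = 5

test statistic = 45.722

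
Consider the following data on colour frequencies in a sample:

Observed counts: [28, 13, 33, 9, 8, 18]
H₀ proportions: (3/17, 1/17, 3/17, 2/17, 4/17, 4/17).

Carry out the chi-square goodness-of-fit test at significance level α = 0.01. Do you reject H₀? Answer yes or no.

reject H₀: yes

n = 109; E_i = n·p_i = [19.24, 6.41, 19.24, 12.82, 25.65, 25.65]
χ² = (28−19.24)²/19.24 + (13−6.41)²/6.41 + (33−19.24)²/19.24 + (9−12.82)²/12.82 + (8−25.65)²/25.65 + (18−25.65)²/25.65 = 36.1758
df = 5
p-value (upper-tail) = 0.00000
At α=0.01: p < α → reject H₀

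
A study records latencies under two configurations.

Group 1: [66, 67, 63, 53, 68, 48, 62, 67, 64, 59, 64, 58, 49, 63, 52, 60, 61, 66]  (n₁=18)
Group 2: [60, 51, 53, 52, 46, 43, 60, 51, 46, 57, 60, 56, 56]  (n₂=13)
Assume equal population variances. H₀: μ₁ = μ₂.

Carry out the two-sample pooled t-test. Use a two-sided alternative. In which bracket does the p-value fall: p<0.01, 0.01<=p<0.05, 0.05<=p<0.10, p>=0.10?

x̄₁=60.556, s₁=6.261, n₁=18
x̄₂=53.154, s₂=5.684, n₂=13
s_p² = [17·6.261² + 12·5.684²]/29 = 36.3495
SE = √(s_p²·(1/18+1/13)) = 2.1944
t = (60.556−53.154)/2.1944 = 3.3729
df = 29
p-value (two-sided) = 0.00212
→ bracket: p<0.01

p-value bracket: p<0.01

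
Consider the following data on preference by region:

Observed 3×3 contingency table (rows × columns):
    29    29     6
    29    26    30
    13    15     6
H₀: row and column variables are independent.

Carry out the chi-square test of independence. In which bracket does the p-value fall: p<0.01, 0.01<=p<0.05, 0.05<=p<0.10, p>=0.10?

p-value bracket: p<0.01

Row totals [64, 85, 34], col totals [71, 70, 42], n=183
χ² = (29−24.83)²/24.83 + (29−24.48)²/24.48 + (6−14.69)²/14.69 + (29−32.98)²/32.98 + (26−32.51)²/32.51 + (30−19.51)²/19.51 + (13−13.19)²/13.19 + (15−13.01)²/13.01 + (6−7.80)²/7.80 = 14.8266
df = 4
p-value (upper-tail) = 0.00507
→ bracket: p<0.01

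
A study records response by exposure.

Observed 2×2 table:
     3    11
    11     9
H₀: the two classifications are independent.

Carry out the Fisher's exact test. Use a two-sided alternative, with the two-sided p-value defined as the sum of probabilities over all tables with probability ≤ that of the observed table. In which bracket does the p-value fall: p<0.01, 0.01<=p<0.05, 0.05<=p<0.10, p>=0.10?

Margins: r₁=14, r₂=20, c₁=14, c₂=20, n=34
p_obs = C(14,3)·C(20,11)/C(34,14); sum pmf over tables with pmf ≤ p_obs
p-value (two-sided) = 0.07906
→ bracket: 0.05<=p<0.10

p-value bracket: 0.05<=p<0.10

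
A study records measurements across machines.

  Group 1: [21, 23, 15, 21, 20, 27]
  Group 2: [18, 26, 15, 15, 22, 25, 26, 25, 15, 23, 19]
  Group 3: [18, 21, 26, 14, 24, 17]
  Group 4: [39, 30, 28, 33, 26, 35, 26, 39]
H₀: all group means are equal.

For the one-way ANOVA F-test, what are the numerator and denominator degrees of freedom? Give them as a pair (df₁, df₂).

degrees of freedom = [3, 27]

k = 4 groups, N = 31 total
df = (k−1, N−k) = (4−1, 31−4) = (3, 27)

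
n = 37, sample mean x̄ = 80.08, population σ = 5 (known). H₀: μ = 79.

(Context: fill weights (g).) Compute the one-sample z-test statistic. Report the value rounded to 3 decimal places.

SE = σ/√n = 5/√37 = 0.8220
z = (x̄−μ₀)/SE = (80.08−79)/0.8220 = 1.3139

test statistic = 1.314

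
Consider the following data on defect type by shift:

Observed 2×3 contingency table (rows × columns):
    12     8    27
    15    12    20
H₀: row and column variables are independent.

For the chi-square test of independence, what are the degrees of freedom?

df = (r−1)(c−1) = (2−1)·(3−1) = 2

degrees of freedom = 2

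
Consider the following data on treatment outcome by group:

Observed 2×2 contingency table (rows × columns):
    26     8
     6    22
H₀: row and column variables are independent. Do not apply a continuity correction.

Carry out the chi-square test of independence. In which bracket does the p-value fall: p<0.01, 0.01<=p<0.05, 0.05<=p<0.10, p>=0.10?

p-value bracket: p<0.01

Row totals [34, 28], col totals [32, 30], n=62
χ² = (26−17.55)²/17.55 + (8−16.45)²/16.45 + (6−14.45)²/14.45 + (22−13.55)²/13.55 = 18.6271
df = 1
p-value (upper-tail) = 0.00002
→ bracket: p<0.01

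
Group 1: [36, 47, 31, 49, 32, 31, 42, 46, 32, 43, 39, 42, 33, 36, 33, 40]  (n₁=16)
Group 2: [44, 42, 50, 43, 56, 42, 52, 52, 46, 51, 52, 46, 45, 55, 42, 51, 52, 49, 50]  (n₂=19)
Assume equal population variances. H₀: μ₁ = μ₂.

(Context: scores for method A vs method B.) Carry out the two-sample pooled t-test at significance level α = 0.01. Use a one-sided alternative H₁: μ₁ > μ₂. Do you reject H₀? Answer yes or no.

x̄₁=38.250, s₁=6.083, n₁=16
x̄₂=48.421, s₂=4.513, n₂=19
s_p² = [15·6.083² + 18·4.513²]/33 = 27.9282
SE = √(s_p²·(1/16+1/19)) = 1.7932
t = (38.250−48.421)/1.7932 = -5.6721
df = 33
p-value (one-sided, H₁ greater) = 1.00000
At α=0.01: p ≥ α → fail to reject H₀

reject H₀: no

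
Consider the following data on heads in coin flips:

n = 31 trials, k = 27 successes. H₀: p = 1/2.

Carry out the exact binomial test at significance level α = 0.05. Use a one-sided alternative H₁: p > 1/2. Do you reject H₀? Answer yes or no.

Exact binomial: n=31, k=27, p₀=1/2=0.5000
P(X≥27) from Σ C(n,i)·p₀^i·(1−p₀)^(n−i)
p-value (one-sided, H₁ greater) = 0.00002
At α=0.05: p < α → reject H₀

reject H₀: yes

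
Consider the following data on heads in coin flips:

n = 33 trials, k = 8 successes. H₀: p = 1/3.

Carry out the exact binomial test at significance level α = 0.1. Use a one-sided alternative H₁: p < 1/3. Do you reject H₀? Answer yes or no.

Exact binomial: n=33, k=8, p₀=1/3=0.3333
P(X≤8) from Σ C(n,i)·p₀^i·(1−p₀)^(n−i)
p-value (one-sided, H₁ less) = 0.17881
At α=0.1: p ≥ α → fail to reject H₀

reject H₀: no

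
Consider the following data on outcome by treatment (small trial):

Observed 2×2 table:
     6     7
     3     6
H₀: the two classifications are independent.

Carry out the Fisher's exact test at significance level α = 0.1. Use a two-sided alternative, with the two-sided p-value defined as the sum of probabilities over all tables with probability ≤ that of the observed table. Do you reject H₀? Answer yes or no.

Margins: r₁=13, r₂=9, c₁=9, c₂=13, n=22
p_obs = C(13,6)·C(9,3)/C(22,9); sum pmf over tables with pmf ≤ p_obs
p-value (two-sided) = 0.67399
At α=0.1: p ≥ α → fail to reject H₀

reject H₀: no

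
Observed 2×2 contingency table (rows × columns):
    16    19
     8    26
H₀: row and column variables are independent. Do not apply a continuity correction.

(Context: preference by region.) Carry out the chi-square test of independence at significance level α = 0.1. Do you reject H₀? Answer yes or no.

reject H₀: yes

Row totals [35, 34], col totals [24, 45], n=69
χ² = (16−12.17)²/12.17 + (19−22.83)²/22.83 + (8−11.83)²/11.83 + (26−22.17)²/22.17 = 3.7418
df = 1
p-value (upper-tail) = 0.05307
At α=0.1: p < α → reject H₀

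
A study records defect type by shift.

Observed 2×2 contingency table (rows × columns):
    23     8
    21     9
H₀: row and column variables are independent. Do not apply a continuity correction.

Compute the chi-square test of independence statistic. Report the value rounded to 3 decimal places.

Row totals [31, 30], col totals [44, 17], n=61
χ² = (23−22.36)²/22.36 + (8−8.64)²/8.64 + (21−21.64)²/21.64 + (9−8.36)²/8.36 = 0.1334
df = 1

test statistic = 0.133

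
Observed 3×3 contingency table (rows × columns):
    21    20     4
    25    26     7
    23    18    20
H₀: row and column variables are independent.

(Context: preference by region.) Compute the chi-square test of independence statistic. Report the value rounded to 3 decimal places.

test statistic = 12.813

Row totals [45, 58, 61], col totals [69, 64, 31], n=164
χ² = (21−18.93)²/18.93 + (20−17.56)²/17.56 + (4−8.51)²/8.51 + (25−24.40)²/24.40 + (26−22.63)²/22.63 + (7−10.96)²/10.96 + (23−25.66)²/25.66 + (18−23.80)²/23.80 + (20−11.53)²/11.53 = 12.8128
df = 4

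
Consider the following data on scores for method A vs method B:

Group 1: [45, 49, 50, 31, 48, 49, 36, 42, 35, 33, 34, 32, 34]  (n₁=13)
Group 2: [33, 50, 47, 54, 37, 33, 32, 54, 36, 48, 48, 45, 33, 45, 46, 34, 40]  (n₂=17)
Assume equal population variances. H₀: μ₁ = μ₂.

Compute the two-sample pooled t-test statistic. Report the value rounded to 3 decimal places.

x̄₁=39.846, s₁=7.426, n₁=13
x̄₂=42.059, s₂=7.726, n₂=17
s_p² = [12·7.426² + 16·7.726²]/28 = 57.7369
SE = √(s_p²·(1/13+1/17)) = 2.7996
t = (39.846−42.059)/2.7996 = -0.7904
df = 28

test statistic = -0.790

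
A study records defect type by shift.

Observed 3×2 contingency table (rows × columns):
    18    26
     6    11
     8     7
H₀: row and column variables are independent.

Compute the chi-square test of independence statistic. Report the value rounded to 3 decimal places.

Row totals [44, 17, 15], col totals [32, 44], n=76
χ² = (18−18.53)²/18.53 + (26−25.47)²/25.47 + (6−7.16)²/7.16 + (11−9.84)²/9.84 + (8−6.32)²/6.32 + (7−8.68)²/8.68 = 1.1251
df = 2

test statistic = 1.125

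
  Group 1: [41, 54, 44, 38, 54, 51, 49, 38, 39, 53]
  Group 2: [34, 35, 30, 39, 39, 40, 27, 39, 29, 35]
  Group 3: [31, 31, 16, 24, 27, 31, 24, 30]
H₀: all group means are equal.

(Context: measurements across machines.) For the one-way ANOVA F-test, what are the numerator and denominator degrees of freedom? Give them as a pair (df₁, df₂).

k = 3 groups, N = 28 total
df = (k−1, N−k) = (3−1, 28−3) = (2, 25)

degrees of freedom = [2, 25]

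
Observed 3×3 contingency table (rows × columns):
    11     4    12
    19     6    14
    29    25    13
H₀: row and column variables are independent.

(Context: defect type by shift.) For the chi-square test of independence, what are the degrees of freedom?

degrees of freedom = 4

df = (r−1)(c−1) = (3−1)·(3−1) = 4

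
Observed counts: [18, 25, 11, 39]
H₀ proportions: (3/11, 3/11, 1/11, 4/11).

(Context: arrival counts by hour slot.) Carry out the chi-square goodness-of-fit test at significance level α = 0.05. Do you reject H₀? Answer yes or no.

reject H₀: no

n = 93; E_i = n·p_i = [25.36, 25.36, 8.45, 33.82]
χ² = (18−25.36)²/25.36 + (25−25.36)²/25.36 + (11−8.45)²/8.45 + (39−33.82)²/33.82 = 3.7034
df = 3
p-value (upper-tail) = 0.29532
At α=0.05: p ≥ α → fail to reject H₀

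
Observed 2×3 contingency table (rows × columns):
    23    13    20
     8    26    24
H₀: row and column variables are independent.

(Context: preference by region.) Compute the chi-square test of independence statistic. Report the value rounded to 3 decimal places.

Row totals [56, 58], col totals [31, 39, 44], n=114
χ² = (23−15.23)²/15.23 + (13−19.16)²/19.16 + (20−21.61)²/21.61 + (8−15.77)²/15.77 + (26−19.84)²/19.84 + (24−22.39)²/22.39 = 11.9236
df = 2

test statistic = 11.924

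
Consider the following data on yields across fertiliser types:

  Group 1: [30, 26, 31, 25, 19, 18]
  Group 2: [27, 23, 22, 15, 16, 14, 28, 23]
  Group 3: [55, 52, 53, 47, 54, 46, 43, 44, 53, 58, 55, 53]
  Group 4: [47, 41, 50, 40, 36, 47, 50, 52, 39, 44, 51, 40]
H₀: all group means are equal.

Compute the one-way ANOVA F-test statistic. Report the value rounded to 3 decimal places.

test statistic = 72.066

Group means [24.83, 21.00, 51.08, 44.75], grand mean 38.605
SSB = Σnᵢ(x̄ᵢ−x̄)² = 5939.079; SSW = ΣΣ(x−x̄ᵢ)² = 934.000
MSB = 5939.079/3 = 1979.6930; MSW = 934.000/34 = 27.4706
F = MSB/MSW = 72.0659
df = (3, 34)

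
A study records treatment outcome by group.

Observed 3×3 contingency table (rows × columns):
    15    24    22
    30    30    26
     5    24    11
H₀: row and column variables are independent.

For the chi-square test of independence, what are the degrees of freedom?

degrees of freedom = 4

df = (r−1)(c−1) = (3−1)·(3−1) = 4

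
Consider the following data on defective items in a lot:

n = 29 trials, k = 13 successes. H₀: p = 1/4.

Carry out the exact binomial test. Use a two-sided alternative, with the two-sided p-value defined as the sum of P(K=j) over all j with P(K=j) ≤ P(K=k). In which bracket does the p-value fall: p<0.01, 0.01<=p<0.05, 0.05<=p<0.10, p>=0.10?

p-value bracket: 0.01<=p<0.05

Exact binomial: n=29, k=13, p₀=1/4=0.2500
P(X=j) = C(n,j)·p₀^j·(1−p₀)^(n−j); p = Σ P(X=j) over j with P(X=j) ≤ P(X=13)
p-value (two-sided) = 0.01832
→ bracket: 0.01<=p<0.05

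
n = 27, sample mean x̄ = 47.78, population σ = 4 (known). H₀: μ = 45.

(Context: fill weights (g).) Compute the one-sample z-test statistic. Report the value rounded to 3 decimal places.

test statistic = 3.611

SE = σ/√n = 4/√27 = 0.7698
z = (x̄−μ₀)/SE = (47.78−45)/0.7698 = 3.6113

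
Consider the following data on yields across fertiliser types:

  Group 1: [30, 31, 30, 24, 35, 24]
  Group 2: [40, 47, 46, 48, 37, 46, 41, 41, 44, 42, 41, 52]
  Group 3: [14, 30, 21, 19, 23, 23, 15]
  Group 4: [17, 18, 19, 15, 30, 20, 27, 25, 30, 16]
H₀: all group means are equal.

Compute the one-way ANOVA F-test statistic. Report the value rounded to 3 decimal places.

test statistic = 48.342

Group means [29.00, 43.75, 20.71, 21.70], grand mean 30.314
SSB = Σnᵢ(x̄ᵢ−x̄)² = 3563.764; SSW = ΣΣ(x−x̄ᵢ)² = 761.779
MSB = 3563.764/3 = 1187.9214; MSW = 761.779/31 = 24.5735
F = MSB/MSW = 48.3416
df = (3, 31)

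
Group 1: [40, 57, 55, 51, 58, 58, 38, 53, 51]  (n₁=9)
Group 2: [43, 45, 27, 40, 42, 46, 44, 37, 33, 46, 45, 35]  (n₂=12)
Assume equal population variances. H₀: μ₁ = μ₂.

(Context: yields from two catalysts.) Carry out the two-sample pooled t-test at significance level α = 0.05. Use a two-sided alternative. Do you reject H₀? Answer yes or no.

x̄₁=51.222, s₁=7.446, n₁=9
x̄₂=40.250, s₂=6.047, n₂=12
s_p² = [8·7.446² + 11·6.047²]/19 = 44.5161
SE = √(s_p²·(1/9+1/12)) = 2.9421
t = (51.222−40.250)/2.9421 = 3.7294
df = 19
p-value (two-sided) = 0.00142
At α=0.05: p < α → reject H₀

reject H₀: yes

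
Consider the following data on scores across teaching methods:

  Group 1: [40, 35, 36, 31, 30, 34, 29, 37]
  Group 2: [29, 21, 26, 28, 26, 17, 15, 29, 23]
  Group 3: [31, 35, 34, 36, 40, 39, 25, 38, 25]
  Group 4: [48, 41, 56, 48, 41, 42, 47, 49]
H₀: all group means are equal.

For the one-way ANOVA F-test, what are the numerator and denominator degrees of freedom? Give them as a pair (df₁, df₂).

k = 4 groups, N = 34 total
df = (k−1, N−k) = (4−1, 34−4) = (3, 30)

degrees of freedom = [3, 30]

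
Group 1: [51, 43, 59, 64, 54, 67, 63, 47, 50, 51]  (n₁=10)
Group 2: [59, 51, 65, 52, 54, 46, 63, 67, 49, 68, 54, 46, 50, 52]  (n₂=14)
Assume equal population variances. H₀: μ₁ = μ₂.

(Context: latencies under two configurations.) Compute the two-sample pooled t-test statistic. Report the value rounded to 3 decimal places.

x̄₁=54.900, s₁=7.965, n₁=10
x̄₂=55.429, s₂=7.593, n₂=14
s_p² = [9·7.965² + 13·7.593²]/22 = 60.0149
SE = √(s_p²·(1/10+1/14)) = 3.2075
t = (54.900−55.429)/3.2075 = -0.1648
df = 22

test statistic = -0.165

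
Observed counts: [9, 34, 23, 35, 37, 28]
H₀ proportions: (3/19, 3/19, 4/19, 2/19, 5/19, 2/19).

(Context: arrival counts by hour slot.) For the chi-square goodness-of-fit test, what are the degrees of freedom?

df = k − 1 = 6 − 1 = 5

degrees of freedom = 5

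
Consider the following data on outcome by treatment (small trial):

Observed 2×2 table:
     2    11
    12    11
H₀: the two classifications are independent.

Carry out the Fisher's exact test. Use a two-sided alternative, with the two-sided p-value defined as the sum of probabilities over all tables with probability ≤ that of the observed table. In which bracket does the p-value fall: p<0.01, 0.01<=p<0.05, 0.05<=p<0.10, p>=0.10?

p-value bracket: 0.01<=p<0.05

Margins: r₁=13, r₂=23, c₁=14, c₂=22, n=36
p_obs = C(13,2)·C(23,12)/C(36,14); sum pmf over tables with pmf ≤ p_obs
p-value (two-sided) = 0.03896
→ bracket: 0.01<=p<0.05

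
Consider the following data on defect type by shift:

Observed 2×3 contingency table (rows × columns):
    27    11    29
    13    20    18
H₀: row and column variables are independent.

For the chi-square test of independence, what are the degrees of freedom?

degrees of freedom = 2

df = (r−1)(c−1) = (2−1)·(3−1) = 2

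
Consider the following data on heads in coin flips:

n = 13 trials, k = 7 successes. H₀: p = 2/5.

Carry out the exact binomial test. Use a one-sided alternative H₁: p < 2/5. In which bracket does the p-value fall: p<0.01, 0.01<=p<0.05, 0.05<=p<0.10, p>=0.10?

Exact binomial: n=13, k=7, p₀=2/5=0.4000
P(X≤7) from Σ C(n,i)·p₀^i·(1−p₀)^(n−i)
p-value (one-sided, H₁ less) = 0.90233
→ bracket: p>=0.10

p-value bracket: p>=0.10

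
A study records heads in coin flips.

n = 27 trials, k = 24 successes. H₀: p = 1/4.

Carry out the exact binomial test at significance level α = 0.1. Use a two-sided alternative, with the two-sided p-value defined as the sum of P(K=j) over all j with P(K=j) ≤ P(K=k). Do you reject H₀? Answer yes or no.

Exact binomial: n=27, k=24, p₀=1/4=0.2500
P(X=j) = C(n,j)·p₀^j·(1−p₀)^(n−j); p = Σ P(X=j) over j with P(X=j) ≤ P(X=24)
p-value (two-sided) = 0.00000
At α=0.1: p < α → reject H₀

reject H₀: yes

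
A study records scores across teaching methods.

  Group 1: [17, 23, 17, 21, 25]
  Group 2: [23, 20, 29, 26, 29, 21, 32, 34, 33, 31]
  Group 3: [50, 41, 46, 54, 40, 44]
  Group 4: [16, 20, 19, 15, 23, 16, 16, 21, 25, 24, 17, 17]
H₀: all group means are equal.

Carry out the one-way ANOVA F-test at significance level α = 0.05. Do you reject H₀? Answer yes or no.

reject H₀: yes

Group means [20.60, 27.80, 45.83, 19.08], grand mean 26.818
SSB = Σnᵢ(x̄ᵢ−x̄)² = 3090.359; SSW = ΣΣ(x−x̄ᵢ)² = 558.550
MSB = 3090.359/3 = 1030.1197; MSW = 558.550/29 = 19.2603
F = MSB/MSW = 53.4840
df = (3, 29)
p-value (upper-tail) = 0.00000
At α=0.05: p < α → reject H₀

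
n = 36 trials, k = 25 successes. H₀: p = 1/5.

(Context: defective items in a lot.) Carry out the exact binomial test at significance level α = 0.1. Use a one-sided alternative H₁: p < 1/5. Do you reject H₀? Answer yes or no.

Exact binomial: n=36, k=25, p₀=1/5=0.2000
P(X≤25) from Σ C(n,i)·p₀^i·(1−p₀)^(n−i)
p-value (one-sided, H₁ less) = 1.00000
At α=0.1: p ≥ α → fail to reject H₀

reject H₀: no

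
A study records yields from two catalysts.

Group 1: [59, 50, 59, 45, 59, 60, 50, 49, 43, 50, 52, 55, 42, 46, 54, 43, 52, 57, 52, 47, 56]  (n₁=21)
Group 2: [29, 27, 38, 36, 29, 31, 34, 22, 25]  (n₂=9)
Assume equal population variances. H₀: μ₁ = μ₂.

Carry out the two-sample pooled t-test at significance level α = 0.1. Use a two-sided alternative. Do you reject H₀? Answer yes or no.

x̄₁=51.429, s₁=5.706, n₁=21
x̄₂=30.111, s₂=5.207, n₂=9
s_p² = [20·5.706² + 8·5.207²]/28 = 31.0011
SE = √(s_p²·(1/21+1/9)) = 2.2183
t = (51.429−30.111)/2.2183 = 9.6099
df = 28
p-value (two-sided) = 0.00000
At α=0.1: p < α → reject H₀

reject H₀: yes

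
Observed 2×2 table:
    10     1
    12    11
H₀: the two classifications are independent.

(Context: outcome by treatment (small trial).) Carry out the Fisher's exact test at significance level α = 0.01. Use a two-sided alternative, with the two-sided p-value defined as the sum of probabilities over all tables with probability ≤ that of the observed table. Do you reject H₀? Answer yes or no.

reject H₀: no

Margins: r₁=11, r₂=23, c₁=22, c₂=12, n=34
p_obs = C(11,10)·C(23,12)/C(34,22); sum pmf over tables with pmf ≤ p_obs
p-value (two-sided) = 0.05269
At α=0.01: p ≥ α → fail to reject H₀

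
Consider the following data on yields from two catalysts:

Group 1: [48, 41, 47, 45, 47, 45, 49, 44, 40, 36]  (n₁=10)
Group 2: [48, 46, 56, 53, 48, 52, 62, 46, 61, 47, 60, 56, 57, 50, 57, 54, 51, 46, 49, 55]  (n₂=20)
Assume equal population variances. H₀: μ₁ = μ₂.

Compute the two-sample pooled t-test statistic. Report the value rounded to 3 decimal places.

test statistic = -4.521

x̄₁=44.200, s₁=4.077, n₁=10
x̄₂=52.700, s₂=5.182, n₂=20
s_p² = [9·4.077² + 19·5.182²]/28 = 23.5643
SE = √(s_p²·(1/10+1/20)) = 1.8801
t = (44.200−52.700)/1.8801 = -4.5211
df = 28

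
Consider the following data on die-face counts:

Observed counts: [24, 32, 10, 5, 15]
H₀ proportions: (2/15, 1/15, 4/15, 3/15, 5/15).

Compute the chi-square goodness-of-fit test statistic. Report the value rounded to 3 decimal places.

test statistic = 156.500

n = 86; E_i = n·p_i = [11.47, 5.73, 22.93, 17.20, 28.67]
χ² = (24−11.47)²/11.47 + (32−5.73)²/5.73 + (10−22.93)²/22.93 + (5−17.20)²/17.20 + (15−28.67)²/28.67 = 156.5000
df = 4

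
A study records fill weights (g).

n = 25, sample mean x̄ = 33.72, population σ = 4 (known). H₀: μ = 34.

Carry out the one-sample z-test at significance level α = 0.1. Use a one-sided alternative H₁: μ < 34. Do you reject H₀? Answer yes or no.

SE = σ/√n = 4/√25 = 0.8000
z = (x̄−μ₀)/SE = (33.72−34)/0.8000 = -0.3500
p-value (one-sided, H₁ less) = 0.36317
At α=0.1: p ≥ α → fail to reject H₀

reject H₀: no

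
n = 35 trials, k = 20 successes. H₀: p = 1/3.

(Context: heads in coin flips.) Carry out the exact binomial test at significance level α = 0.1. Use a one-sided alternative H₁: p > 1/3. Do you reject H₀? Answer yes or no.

reject H₀: yes

Exact binomial: n=35, k=20, p₀=1/3=0.3333
P(X≥20) from Σ C(n,i)·p₀^i·(1−p₀)^(n−i)
p-value (one-sided, H₁ greater) = 0.00322
At α=0.1: p < α → reject H₀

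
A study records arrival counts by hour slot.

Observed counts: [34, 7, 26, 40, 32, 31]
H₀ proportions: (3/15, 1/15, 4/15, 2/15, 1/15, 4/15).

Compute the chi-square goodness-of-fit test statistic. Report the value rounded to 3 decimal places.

test statistic = 65.375

n = 170; E_i = n·p_i = [34.00, 11.33, 45.33, 22.67, 11.33, 45.33]
χ² = (34−34.00)²/34.00 + (7−11.33)²/11.33 + (26−45.33)²/45.33 + (40−22.67)²/22.67 + (32−11.33)²/11.33 + (31−45.33)²/45.33 = 65.3750
df = 5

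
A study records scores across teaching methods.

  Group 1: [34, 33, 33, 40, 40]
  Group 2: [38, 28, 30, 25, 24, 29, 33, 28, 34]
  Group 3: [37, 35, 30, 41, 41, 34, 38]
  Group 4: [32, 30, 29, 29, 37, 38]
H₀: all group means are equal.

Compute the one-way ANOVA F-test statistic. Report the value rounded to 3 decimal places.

Group means [36.00, 29.89, 36.57, 32.50], grand mean 33.333
SSB = Σnᵢ(x̄ᵢ−x̄)² = 219.897; SSW = ΣΣ(x−x̄ᵢ)² = 388.103
MSB = 219.897/3 = 73.2989; MSW = 388.103/23 = 16.8741
F = MSB/MSW = 4.3439
df = (3, 23)

test statistic = 4.344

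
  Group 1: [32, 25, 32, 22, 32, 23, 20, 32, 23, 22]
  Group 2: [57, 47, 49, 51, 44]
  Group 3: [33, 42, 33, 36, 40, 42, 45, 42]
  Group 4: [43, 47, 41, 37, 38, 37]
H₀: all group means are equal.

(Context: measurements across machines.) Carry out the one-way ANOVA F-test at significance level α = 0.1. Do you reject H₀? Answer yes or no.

Group means [26.30, 49.60, 39.12, 40.50], grand mean 36.793
SSB = Σnᵢ(x̄ᵢ−x̄)² = 2047.084; SSW = ΣΣ(x−x̄ᵢ)² = 549.675
MSB = 2047.084/3 = 682.3612; MSW = 549.675/25 = 21.9870
F = MSB/MSW = 31.0348
df = (3, 25)
p-value (upper-tail) = 0.00000
At α=0.1: p < α → reject H₀

reject H₀: yes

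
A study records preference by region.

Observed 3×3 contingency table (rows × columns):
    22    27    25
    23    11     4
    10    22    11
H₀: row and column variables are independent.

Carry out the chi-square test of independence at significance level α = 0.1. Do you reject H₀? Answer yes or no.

Row totals [74, 38, 43], col totals [55, 60, 40], n=155
χ² = (22−26.26)²/26.26 + (27−28.65)²/28.65 + (25−19.10)²/19.10 + (23−13.48)²/13.48 + (11−14.71)²/14.71 + (4−9.81)²/9.81 + (10−15.26)²/15.26 + (22−16.65)²/16.65 + (11−11.10)²/11.10 = 17.2348
df = 4
p-value (upper-tail) = 0.00174
At α=0.1: p < α → reject H₀

reject H₀: yes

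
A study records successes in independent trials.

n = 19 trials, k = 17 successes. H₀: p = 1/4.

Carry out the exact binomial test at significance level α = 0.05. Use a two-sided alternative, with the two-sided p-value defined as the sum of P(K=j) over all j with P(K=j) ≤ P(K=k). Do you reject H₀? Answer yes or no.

reject H₀: yes

Exact binomial: n=19, k=17, p₀=1/4=0.2500
P(X=j) = C(n,j)·p₀^j·(1−p₀)^(n−j); p = Σ P(X=j) over j with P(X=j) ≤ P(X=17)
p-value (two-sided) = 0.00000
At α=0.05: p < α → reject H₀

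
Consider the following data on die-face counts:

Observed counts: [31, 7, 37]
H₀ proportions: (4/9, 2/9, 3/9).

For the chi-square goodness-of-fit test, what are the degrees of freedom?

df = k − 1 = 3 − 1 = 2

degrees of freedom = 2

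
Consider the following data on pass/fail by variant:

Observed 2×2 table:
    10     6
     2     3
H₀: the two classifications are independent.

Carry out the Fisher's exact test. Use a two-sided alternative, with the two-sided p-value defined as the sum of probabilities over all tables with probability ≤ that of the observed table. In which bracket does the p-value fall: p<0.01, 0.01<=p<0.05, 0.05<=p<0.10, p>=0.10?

Margins: r₁=16, r₂=5, c₁=12, c₂=9, n=21
p_obs = C(16,10)·C(5,2)/C(21,12); sum pmf over tables with pmf ≤ p_obs
p-value (two-sided) = 0.61079
→ bracket: p>=0.10

p-value bracket: p>=0.10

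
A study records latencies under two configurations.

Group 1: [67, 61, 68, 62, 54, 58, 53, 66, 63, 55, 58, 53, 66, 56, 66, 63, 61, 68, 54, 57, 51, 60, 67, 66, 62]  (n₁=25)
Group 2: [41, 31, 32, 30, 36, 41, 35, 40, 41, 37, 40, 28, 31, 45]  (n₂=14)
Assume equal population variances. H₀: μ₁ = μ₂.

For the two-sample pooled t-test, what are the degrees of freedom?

degrees of freedom = 37

df = n₁ + n₂ − 2 = 25 + 14 − 2 = 37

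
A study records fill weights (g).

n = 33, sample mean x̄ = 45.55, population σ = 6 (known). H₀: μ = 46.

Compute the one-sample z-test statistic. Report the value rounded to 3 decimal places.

SE = σ/√n = 6/√33 = 1.0445
z = (x̄−μ₀)/SE = (45.55−46)/1.0445 = -0.4308

test statistic = -0.431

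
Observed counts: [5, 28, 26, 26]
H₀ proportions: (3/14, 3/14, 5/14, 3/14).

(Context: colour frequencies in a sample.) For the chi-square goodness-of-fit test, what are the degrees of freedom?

degrees of freedom = 3

df = k − 1 = 4 − 1 = 3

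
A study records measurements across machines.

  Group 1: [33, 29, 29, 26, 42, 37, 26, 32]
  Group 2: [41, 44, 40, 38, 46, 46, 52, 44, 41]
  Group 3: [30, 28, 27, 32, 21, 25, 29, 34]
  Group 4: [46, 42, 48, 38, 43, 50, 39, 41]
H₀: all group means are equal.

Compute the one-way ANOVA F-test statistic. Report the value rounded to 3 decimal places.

Group means [31.75, 43.56, 28.25, 43.38], grand mean 36.939
SSB = Σnᵢ(x̄ᵢ−x̄)² = 1544.782; SSW = ΣΣ(x−x̄ᵢ)² = 599.097
MSB = 1544.782/3 = 514.9272; MSW = 599.097/29 = 20.6585
F = MSB/MSW = 24.9257
df = (3, 29)

test statistic = 24.926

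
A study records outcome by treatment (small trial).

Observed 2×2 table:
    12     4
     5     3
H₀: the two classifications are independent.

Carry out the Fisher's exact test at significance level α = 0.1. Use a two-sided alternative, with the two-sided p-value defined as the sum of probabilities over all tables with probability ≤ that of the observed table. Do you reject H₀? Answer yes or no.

reject H₀: no

Margins: r₁=16, r₂=8, c₁=17, c₂=7, n=24
p_obs = C(16,12)·C(8,5)/C(24,17); sum pmf over tables with pmf ≤ p_obs
p-value (two-sided) = 0.64663
At α=0.1: p ≥ α → fail to reject H₀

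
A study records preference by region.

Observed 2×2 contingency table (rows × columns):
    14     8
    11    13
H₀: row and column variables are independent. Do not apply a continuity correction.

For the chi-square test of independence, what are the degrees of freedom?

df = (r−1)(c−1) = (2−1)·(2−1) = 1

degrees of freedom = 1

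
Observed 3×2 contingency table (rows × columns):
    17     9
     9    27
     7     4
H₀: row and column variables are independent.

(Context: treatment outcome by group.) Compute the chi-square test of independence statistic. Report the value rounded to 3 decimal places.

Row totals [26, 36, 11], col totals [33, 40], n=73
χ² = (17−11.75)²/11.75 + (9−14.25)²/14.25 + (9−16.27)²/16.27 + (27−19.73)²/19.73 + (7−4.97)²/4.97 + (4−6.03)²/6.03 = 11.7162
df = 2

test statistic = 11.716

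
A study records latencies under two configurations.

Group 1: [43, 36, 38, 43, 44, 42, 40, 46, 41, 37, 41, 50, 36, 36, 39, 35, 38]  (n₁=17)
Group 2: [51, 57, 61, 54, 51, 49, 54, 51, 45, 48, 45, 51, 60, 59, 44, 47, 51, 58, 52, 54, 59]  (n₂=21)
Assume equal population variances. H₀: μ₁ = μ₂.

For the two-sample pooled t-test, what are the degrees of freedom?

df = n₁ + n₂ − 2 = 17 + 21 − 2 = 36

degrees of freedom = 36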